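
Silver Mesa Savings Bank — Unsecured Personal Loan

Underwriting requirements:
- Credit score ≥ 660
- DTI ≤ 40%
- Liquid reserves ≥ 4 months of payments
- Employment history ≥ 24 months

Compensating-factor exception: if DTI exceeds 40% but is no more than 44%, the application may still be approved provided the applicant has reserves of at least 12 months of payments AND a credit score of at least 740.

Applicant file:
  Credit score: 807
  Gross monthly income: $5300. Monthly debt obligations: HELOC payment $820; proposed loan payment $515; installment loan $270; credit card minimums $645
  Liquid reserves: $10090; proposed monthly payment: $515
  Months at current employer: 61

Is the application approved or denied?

Credit score 807 ≥ 660 (meets base)
Total debts = (820 + 515 + 270 + 645) = 2,250. DTI: 2,250 ÷ 5,300 = 42.5%, over the 40% base limit.
Reserves = 10,090/515 = 19.6 months ≥ 4
Employment 61 ≥ 24 months
DTI 42.5% is within the 40%–44% exception band; checking compensating factors.
Reserves 19.6 ≥ 12 months; credit score 807 ≥ 740.
Both compensating conditions met → exception applies.

Approved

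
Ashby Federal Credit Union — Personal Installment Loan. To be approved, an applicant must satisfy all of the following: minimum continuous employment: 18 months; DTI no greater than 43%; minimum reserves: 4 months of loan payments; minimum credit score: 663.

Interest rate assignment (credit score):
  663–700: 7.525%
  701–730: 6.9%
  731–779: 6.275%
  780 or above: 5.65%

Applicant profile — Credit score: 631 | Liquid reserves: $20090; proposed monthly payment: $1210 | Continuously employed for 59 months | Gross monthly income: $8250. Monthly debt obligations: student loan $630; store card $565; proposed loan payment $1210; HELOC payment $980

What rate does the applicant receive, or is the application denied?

Denied

Credit score 631 < 663 (below minimum)
Liquid reserves cover 20,090/1,210 = 16.6 months — ≥ 4 required
Employment 59 ≥ 18 months
Total monthly debts = (630 + 565 + 1,210 + 980) = 3,385. Debt-to-income = 3,385/8,250 = 41% — meets 43% limit
Not all requirements met → denied.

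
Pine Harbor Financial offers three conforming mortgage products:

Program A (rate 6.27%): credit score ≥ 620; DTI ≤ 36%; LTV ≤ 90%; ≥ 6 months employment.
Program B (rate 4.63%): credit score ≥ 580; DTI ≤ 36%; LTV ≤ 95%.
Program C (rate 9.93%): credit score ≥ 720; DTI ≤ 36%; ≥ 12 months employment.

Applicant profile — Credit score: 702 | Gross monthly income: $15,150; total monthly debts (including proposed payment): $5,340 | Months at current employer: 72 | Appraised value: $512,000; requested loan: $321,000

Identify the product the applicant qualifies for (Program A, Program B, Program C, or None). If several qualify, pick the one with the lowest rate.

Program B

DTI = 5,340/15,150 = 35.2%.
LTV = 321,000/512,000 = 62.7%.
Program A: score 702 ≥ 620; DTI 35.2% ≤ 36%; LTV 62.7% ≤ 90%; employment 72 ≥ 6 mo → qualifies.
Program B: score 702 ≥ 580; DTI 35.2% ≤ 36%; LTV 62.7% ≤ 95% → qualifies.
Program C: score 702 < 720; DTI 35.2% ≤ 36%; employment 72 ≥ 12 mo → does not qualify.
Qualifying: Program A, Program B. Lowest rate is 4.63% → Program B.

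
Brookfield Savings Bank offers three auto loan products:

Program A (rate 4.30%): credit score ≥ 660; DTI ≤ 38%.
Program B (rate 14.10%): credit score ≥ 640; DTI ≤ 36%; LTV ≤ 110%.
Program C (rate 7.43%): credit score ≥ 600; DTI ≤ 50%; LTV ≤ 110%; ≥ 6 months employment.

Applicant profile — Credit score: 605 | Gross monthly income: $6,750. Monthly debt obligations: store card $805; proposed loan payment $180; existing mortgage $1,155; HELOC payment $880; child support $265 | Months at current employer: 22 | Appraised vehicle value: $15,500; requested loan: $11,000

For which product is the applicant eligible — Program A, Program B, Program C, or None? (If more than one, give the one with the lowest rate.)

Total debts = (805 + 180 + 1,155 + 880 + 265) = 3,285; DTI = 3,285/6,750 = 48.7%.
LTV = 11,000/15,500 = 71%.
Program A: score 605 < 660; DTI 48.7% > 38% → does not qualify.
Program B: score 605 < 640; DTI 48.7% > 36%; LTV 71% ≤ 110% → does not qualify.
Program C: score 605 ≥ 600; DTI 48.7% ≤ 50%; LTV 71% ≤ 110%; employment 22 ≥ 6 mo → qualifies.

Program C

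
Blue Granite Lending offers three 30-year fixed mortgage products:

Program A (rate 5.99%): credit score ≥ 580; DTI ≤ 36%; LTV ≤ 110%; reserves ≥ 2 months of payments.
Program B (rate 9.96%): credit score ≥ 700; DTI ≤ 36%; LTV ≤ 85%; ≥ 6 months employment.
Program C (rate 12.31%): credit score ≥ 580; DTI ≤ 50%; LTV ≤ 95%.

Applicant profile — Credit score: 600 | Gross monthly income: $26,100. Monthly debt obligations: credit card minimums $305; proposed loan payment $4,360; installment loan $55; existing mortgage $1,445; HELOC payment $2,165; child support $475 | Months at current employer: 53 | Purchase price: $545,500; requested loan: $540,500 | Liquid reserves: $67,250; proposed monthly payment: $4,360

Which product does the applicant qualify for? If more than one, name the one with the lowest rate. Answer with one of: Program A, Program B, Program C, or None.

Total debts = (305 + 4,360 + 55 + 1,445 + 2,165 + 475) = 8,805; DTI = 8,805/26,100 = 33.7%.
LTV = 540,500/545,500 = 99.1%.
Reserves = 67,250/4,360 = 15.4 months.
Program A: score 600 ≥ 580; DTI 33.7% ≤ 36%; LTV 99.1% ≤ 110%; reserves 15.4 ≥ 2 mo → qualifies.
Program B: score 600 < 700; DTI 33.7% ≤ 36%; LTV 99.1% > 85%; employment 53 ≥ 6 mo → does not qualify.
Program C: score 600 ≥ 580; DTI 33.7% ≤ 50%; LTV 99.1% > 95% → does not qualify.

Program A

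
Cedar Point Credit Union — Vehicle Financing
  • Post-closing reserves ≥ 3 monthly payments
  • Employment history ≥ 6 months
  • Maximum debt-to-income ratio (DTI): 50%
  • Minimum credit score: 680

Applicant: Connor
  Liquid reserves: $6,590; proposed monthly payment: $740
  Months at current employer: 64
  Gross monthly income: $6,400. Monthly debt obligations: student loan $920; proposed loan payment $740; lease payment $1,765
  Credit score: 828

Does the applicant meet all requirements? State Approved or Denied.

Denied

Reserves = 6,590/740 = 8.9 months ≥ 3
Employment 64 ≥ 6 months
Total monthly debts = (920 + 740 + 1,765) = 3,425. DTI = 3,425/6,400 = 53.5% > 50%
Credit score 828 ≥ 680 (meets)
Fails on DTI.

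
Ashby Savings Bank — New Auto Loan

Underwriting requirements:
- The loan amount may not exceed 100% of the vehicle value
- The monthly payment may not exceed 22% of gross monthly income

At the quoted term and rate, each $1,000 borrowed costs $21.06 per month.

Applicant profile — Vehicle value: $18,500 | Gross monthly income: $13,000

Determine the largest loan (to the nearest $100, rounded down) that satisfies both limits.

Payment cap: 22% × $13,000 = $2,860/month.
At $21.06 per $1,000, that supports 2,860/21.06 × 1,000 ≈ $135,802 → $135,800.
LTV cap: 100% × $18,500 = $18,500 → $18,500.
Binding constraint: loan-to-value.

$18,500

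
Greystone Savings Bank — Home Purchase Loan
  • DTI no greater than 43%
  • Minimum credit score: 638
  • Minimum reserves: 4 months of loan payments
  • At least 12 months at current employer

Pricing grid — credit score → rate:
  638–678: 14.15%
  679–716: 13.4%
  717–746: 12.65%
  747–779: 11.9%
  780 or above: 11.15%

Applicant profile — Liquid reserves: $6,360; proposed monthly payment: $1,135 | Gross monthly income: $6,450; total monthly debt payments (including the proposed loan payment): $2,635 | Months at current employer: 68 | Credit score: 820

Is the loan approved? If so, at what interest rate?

Approved at 11.15%

Credit score 820 ≥ 638 (meets minimum)
Debt-to-income = 2,635/6,450 = 40.9% — meets 43% limit
Employment 68 ≥ 12 months
Liquid reserves cover 6,360/1,135 = 5.6 months — ≥ 4 required
All requirements met. Score 820 falls in the 780 or above tier → 11.15%.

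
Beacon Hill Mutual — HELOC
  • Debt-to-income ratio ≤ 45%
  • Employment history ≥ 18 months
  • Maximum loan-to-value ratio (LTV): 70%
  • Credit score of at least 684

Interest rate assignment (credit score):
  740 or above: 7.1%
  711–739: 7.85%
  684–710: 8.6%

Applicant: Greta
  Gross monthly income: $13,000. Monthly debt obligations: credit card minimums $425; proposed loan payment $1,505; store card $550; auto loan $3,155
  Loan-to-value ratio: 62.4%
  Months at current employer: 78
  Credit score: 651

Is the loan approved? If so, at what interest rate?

Denied

Credit score 651 < 684 (below minimum)
Total monthly debts = (425 + 1,505 + 550 + 3,155) = 5,635. DTI: 5,635 ÷ 13,000 = 43.3%, within the 45% cap
Employment 78 ≥ 18 months
LTV 62.4% ≤ 70%
Not all requirements met → denied.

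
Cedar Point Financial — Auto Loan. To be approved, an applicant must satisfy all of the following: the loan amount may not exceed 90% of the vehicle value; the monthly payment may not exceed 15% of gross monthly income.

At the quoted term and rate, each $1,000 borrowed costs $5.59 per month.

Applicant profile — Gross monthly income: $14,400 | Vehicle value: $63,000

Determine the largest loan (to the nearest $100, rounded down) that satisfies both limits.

$56,700

Payment cap: 15% × $14,400 = $2,160/month.
At $5.59 per $1,000, that supports 2,160/5.59 × 1,000 ≈ $386,404 → $386,400.
LTV cap: 90% × $63,000 = $56,700 → $56,700.
Binding constraint: loan-to-value.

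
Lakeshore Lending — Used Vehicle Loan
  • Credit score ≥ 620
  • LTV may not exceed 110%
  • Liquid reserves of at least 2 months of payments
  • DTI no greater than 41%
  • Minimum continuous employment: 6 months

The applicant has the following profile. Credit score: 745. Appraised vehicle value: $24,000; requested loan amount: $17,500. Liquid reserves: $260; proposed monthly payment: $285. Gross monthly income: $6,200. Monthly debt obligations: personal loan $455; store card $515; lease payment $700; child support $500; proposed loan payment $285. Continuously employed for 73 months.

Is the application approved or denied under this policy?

Denied

Credit score 745 ≥ 620 (meets)
LTV = 17,500/24,000 = 72.9% ≤ 110%
Reserves: 260 ÷ 285 = 0.9 months (below 2-month minimum)
Total monthly debts = (455 + 515 + 700 + 500 + 285) = 2,455. DTI: 2,455 ÷ 6,200 = 39.6%, within the 41% cap
Employment 73 ≥ 6 months
Fails on reserves.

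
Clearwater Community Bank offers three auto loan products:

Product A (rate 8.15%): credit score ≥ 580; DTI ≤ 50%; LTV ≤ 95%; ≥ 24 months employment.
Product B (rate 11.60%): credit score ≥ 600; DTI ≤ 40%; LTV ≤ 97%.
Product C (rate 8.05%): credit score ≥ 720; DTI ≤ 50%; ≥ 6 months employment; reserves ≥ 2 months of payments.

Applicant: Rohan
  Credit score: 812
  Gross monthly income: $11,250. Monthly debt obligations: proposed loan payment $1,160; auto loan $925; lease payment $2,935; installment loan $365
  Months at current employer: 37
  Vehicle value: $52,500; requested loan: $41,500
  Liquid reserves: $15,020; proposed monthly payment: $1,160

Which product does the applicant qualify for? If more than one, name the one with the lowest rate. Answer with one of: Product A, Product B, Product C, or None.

Product C

Total debts = (1,160 + 925 + 2,935 + 365) = 5,385; DTI = 5,385/11,250 = 47.9%.
LTV = 41,500/52,500 = 79%.
Reserves = 15,020/1,160 = 12.9 months.
Product A: score 812 ≥ 580; DTI 47.9% ≤ 50%; LTV 79% ≤ 95%; employment 37 ≥ 24 mo → qualifies.
Product B: score 812 ≥ 600; DTI 47.9% > 40%; LTV 79% ≤ 97% → does not qualify.
Product C: score 812 ≥ 720; DTI 47.9% ≤ 50%; employment 37 ≥ 6 mo; reserves 12.9 ≥ 2 mo → qualifies.
Qualifying: Product A, Product C. Lowest rate is 8.05% → Product C.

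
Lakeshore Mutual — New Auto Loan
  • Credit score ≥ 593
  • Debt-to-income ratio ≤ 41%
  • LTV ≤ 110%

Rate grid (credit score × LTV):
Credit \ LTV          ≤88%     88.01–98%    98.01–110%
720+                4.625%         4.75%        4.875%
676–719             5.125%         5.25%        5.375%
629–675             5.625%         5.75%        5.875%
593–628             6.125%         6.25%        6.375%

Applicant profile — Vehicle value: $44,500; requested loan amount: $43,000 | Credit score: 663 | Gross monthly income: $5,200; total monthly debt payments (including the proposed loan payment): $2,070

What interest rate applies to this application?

5.75%

Credit score 663 ≥ 593; Debt-to-income = 2,070/5,200 = 39.8% — meets 41% limit
LTV: 43,000 ÷ 44,500 = 96.6%, within 110% cap
Credit 663 → row 629–675; LTV 96.6% → column 88.01–98%. Grid cell → 5.75%.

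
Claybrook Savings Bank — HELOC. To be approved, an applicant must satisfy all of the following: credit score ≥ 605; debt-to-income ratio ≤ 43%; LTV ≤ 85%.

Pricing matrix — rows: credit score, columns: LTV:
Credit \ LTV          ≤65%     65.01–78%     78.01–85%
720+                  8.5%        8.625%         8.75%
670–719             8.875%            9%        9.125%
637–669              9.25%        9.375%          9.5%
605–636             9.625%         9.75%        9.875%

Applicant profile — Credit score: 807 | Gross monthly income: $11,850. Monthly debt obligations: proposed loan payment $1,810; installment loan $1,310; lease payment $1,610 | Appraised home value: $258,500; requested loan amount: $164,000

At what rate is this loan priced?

Credit score 807 ≥ 605; Total monthly debts = (1,810 + 1,310 + 1,610) = 4,730. DTI: 4,730 ÷ 11,850 = 39.9%, within the 43% cap
LTV: 164,000 ÷ 258,500 = 63.4%, within 85% cap
Score 807 is in the 720+ band; LTV 63.4% is in the ≤65% band → 8.5%.

8.5%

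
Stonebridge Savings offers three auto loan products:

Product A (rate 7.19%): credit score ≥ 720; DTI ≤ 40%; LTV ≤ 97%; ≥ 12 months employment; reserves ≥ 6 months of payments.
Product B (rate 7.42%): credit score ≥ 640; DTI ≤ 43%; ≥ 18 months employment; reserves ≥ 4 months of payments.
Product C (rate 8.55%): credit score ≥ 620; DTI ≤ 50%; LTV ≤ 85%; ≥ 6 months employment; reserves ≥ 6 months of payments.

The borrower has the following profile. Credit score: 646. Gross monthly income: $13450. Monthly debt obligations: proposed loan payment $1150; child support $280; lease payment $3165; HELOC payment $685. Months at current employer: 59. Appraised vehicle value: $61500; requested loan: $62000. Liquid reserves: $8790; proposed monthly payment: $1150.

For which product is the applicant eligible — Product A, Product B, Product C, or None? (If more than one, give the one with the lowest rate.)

Total debts = (1,150 + 280 + 3,165 + 685) = 5,280; DTI = 5,280/13,450 = 39.3%.
LTV = 62,000/61,500 = 100.8%.
Reserves = 8,790/1,150 = 7.6 months.
Product A: score 646 < 720; DTI 39.3% ≤ 40%; LTV 100.8% > 97%; employment 59 ≥ 12 mo; reserves 7.6 ≥ 6 mo → does not qualify.
Product B: score 646 ≥ 640; DTI 39.3% ≤ 43%; employment 59 ≥ 18 mo; reserves 7.6 ≥ 4 mo → qualifies.
Product C: score 646 ≥ 620; DTI 39.3% ≤ 50%; LTV 100.8% > 85%; employment 59 ≥ 6 mo; reserves 7.6 ≥ 6 mo → does not qualify.

Product B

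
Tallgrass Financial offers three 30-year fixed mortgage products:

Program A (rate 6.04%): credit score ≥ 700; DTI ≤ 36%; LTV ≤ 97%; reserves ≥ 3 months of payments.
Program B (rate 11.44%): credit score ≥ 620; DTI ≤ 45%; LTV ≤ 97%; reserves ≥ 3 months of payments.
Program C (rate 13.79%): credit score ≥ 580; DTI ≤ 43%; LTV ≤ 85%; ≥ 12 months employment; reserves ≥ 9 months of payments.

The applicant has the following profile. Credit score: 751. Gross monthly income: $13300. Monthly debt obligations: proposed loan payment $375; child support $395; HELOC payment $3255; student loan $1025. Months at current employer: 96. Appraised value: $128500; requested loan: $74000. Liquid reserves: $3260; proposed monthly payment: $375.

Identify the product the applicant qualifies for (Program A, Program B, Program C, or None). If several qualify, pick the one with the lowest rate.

Total debts = (375 + 395 + 3,255 + 1,025) = 5,050; DTI = 5,050/13,300 = 38%.
LTV = 74,000/128,500 = 57.6%.
Reserves = 3,260/375 = 8.7 months.
Program A: score 751 ≥ 700; DTI 38% > 36%; LTV 57.6% ≤ 97%; reserves 8.7 ≥ 3 mo → does not qualify.
Program B: score 751 ≥ 620; DTI 38% ≤ 45%; LTV 57.6% ≤ 97%; reserves 8.7 ≥ 3 mo → qualifies.
Program C: score 751 ≥ 580; DTI 38% ≤ 43%; LTV 57.6% ≤ 85%; employment 96 ≥ 12 mo; reserves 8.7 < 9 mo → does not qualify.

Program B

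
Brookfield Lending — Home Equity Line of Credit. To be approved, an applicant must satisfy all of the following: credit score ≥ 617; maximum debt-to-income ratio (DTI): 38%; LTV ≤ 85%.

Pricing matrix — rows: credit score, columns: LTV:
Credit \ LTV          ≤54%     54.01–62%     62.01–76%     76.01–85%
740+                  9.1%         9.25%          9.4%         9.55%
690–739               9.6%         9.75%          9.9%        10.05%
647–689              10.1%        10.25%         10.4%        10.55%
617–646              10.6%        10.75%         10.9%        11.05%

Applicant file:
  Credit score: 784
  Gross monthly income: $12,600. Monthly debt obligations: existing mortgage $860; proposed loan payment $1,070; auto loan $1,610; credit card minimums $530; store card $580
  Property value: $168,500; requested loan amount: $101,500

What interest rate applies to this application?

9.25%

Credit score 784 ≥ 617; Total monthly debts = (860 + 1,070 + 1,610 + 530 + 580) = 4,650. DTI: 4,650 ÷ 12,600 = 36.9%, within the 38% cap
Loan-to-value = 101,500/168,500 = 60.2% — pass (85% max)
Row: 784 falls in 740+. Column: 60.2% falls in 54.01–62%. Rate = 9.25%.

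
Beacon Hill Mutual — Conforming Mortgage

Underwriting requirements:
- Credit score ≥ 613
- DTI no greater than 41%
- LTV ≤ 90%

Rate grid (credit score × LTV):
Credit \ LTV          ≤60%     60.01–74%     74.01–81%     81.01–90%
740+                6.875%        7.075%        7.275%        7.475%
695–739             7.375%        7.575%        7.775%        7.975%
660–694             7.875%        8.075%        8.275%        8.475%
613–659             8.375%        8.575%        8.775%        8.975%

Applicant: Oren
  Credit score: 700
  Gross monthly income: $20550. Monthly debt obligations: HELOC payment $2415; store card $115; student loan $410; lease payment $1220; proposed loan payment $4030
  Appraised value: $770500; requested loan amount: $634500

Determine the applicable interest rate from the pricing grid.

7.975%

Credit score 700 ≥ 613; Total monthly debts = (2,415 + 115 + 410 + 1,220 + 4,030) = 8,190. DTI: 8,190 ÷ 20,550 = 39.9%, within the 41% cap
LTV = 634,500/770,500 = 82.3% ≤ 90%
Score 700 is in the 695–739 band; LTV 82.3% is in the 81.01–90% band → 7.975%.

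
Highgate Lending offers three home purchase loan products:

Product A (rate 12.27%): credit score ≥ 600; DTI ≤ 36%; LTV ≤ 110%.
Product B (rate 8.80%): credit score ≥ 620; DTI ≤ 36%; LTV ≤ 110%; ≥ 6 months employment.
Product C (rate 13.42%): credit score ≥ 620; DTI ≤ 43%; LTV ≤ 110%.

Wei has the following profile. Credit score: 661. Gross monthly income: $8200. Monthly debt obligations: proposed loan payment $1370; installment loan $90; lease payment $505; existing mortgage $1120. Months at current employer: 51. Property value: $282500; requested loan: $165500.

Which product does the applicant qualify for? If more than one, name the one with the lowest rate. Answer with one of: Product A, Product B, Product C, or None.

Product C

Total debts = (1,370 + 90 + 505 + 1,120) = 3,085; DTI = 3,085/8,200 = 37.6%.
LTV = 165,500/282,500 = 58.6%.
Product A: score 661 ≥ 600; DTI 37.6% > 36%; LTV 58.6% ≤ 110% → does not qualify.
Product B: score 661 ≥ 620; DTI 37.6% > 36%; LTV 58.6% ≤ 110%; employment 51 ≥ 6 mo → does not qualify.
Product C: score 661 ≥ 620; DTI 37.6% ≤ 43%; LTV 58.6% ≤ 110% → qualifies.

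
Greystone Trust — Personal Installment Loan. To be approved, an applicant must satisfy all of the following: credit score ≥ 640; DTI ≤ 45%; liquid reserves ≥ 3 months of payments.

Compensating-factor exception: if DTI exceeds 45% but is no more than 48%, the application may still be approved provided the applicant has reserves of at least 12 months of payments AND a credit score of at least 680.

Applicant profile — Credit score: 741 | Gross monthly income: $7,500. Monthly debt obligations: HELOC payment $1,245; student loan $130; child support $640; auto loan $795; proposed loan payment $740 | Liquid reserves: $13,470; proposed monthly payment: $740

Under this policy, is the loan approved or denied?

Approved

Credit score 741 ≥ 640 (meets base)
Total debts = (1,245 + 130 + 640 + 795 + 740) = 3,550. DTI: 3,550 ÷ 7,500 = 47.3%, over the 45% base limit.
Liquid reserves cover 13,470/740 = 18.2 months — ≥ 3 required
47.3% falls in the override range (45%–48%), so the compensating-factor test applies.
Override check — reserves: 18.2 mo (ok); score: 741 (ok).
Both compensating conditions met → exception applies.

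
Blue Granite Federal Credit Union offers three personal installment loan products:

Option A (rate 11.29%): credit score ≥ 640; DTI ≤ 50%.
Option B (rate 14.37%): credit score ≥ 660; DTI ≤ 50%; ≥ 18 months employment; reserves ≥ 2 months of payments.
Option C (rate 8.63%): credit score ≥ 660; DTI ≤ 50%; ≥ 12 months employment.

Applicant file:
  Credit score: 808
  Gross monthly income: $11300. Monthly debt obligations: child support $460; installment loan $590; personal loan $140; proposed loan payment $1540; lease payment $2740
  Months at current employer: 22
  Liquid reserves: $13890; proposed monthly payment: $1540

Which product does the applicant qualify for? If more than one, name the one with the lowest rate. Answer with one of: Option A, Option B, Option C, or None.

Option C

Total debts = (460 + 590 + 140 + 1,540 + 2,740) = 5,470; DTI = 5,470/11,300 = 48.4%.
Reserves = 13,890/1,540 = 9.0 months.
Option A: score 808 ≥ 640; DTI 48.4% ≤ 50% → qualifies.
Option B: score 808 ≥ 660; DTI 48.4% ≤ 50%; employment 22 ≥ 18 mo; reserves 9.0 ≥ 2 mo → qualifies.
Option C: score 808 ≥ 660; DTI 48.4% ≤ 50%; employment 22 ≥ 12 mo → qualifies.
Qualifying: Option A, Option B, Option C. Lowest rate is 8.63% → Option C.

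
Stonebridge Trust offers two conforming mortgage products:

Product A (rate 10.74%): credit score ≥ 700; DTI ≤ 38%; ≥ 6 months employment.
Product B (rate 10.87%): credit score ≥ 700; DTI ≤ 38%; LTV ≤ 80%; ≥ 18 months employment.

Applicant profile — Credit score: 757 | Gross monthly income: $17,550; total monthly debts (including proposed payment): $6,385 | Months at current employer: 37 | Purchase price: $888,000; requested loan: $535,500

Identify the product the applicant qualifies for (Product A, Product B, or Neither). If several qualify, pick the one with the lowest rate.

DTI = 6,385/17,550 = 36.4%.
LTV = 535,500/888,000 = 60.3%.
Product A: score 757 ≥ 700; DTI 36.4% ≤ 38%; employment 37 ≥ 6 mo → qualifies.
Product B: score 757 ≥ 700; DTI 36.4% ≤ 38%; LTV 60.3% ≤ 80%; employment 37 ≥ 18 mo → qualifies.
Qualifying: Product A, Product B. Lowest rate is 10.74% → Product A.

Product A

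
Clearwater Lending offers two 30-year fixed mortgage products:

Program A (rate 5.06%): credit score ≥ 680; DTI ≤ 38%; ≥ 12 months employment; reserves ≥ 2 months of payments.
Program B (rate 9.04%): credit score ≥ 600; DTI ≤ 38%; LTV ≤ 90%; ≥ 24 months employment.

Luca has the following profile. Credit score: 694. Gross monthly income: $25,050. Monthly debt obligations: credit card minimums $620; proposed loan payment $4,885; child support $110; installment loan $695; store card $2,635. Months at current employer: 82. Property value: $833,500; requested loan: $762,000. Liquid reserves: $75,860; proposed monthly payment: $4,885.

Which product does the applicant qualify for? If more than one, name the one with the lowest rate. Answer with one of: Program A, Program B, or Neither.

Program A

Total debts = (620 + 4,885 + 110 + 695 + 2,635) = 8,945; DTI = 8,945/25,050 = 35.7%.
LTV = 762,000/833,500 = 91.4%.
Reserves = 75,860/4,885 = 15.5 months.
Program A: score 694 ≥ 680; DTI 35.7% ≤ 38%; employment 82 ≥ 12 mo; reserves 15.5 ≥ 2 mo → qualifies.
Program B: score 694 ≥ 600; DTI 35.7% ≤ 38%; LTV 91.4% > 90%; employment 82 ≥ 24 mo → does not qualify.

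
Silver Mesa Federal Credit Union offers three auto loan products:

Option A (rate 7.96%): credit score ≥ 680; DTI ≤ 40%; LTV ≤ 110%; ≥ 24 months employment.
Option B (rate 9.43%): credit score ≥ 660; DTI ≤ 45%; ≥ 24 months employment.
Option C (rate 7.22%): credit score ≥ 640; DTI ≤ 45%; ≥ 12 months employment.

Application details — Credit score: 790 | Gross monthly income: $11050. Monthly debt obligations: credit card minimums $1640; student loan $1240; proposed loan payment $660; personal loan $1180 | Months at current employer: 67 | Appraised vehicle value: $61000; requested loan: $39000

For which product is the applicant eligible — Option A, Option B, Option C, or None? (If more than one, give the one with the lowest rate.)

Option C

Total debts = (1,640 + 1,240 + 660 + 1,180) = 4,720; DTI = 4,720/11,050 = 42.7%.
LTV = 39,000/61,000 = 63.9%.
Option A: score 790 ≥ 680; DTI 42.7% > 40%; LTV 63.9% ≤ 110%; employment 67 ≥ 24 mo → does not qualify.
Option B: score 790 ≥ 660; DTI 42.7% ≤ 45%; employment 67 ≥ 24 mo → qualifies.
Option C: score 790 ≥ 640; DTI 42.7% ≤ 45%; employment 67 ≥ 12 mo → qualifies.
Qualifying: Option B, Option C. Lowest rate is 7.22% → Option C.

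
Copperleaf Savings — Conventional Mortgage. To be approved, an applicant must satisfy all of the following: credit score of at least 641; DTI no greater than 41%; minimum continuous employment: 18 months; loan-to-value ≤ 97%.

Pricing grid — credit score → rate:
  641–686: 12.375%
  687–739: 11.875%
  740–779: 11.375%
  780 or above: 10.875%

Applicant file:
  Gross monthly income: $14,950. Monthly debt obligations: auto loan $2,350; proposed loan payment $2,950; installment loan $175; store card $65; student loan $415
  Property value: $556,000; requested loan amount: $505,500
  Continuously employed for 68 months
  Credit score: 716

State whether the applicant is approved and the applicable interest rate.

Approved at 11.875%

Credit score 716 ≥ 641 (meets minimum)
Total monthly debts = (2,350 + 2,950 + 175 + 65 + 415) = 5,955. DTI = 5,955/14,950 = 39.8% ≤ 41%
Employment 68 ≥ 18 months
LTV = 505,500/556,000 = 90.9% ≤ 97%
All requirements met. Score 716 falls in the 687–739 tier → 11.875%.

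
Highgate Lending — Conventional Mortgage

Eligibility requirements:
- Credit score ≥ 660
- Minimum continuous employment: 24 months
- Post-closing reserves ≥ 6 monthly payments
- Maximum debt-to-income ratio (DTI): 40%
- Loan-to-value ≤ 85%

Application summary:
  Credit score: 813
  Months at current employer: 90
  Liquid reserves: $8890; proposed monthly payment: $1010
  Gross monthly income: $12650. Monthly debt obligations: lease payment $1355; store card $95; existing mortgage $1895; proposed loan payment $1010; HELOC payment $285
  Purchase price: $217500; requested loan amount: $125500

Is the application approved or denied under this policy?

Credit score 813 ≥ 660 (meets)
Employment 90 ≥ 24 months
Liquid reserves cover 8,890/1,010 = 8.8 months — ≥ 6 required
Total monthly debts = (1,355 + 95 + 1,895 + 1,010 + 285) = 4,640. Debt-to-income = 4,640/12,650 = 36.7% — meets 40% limit
LTV = 125,500/217,500 = 57.7% ≤ 85%
All criteria satisfied.

Approved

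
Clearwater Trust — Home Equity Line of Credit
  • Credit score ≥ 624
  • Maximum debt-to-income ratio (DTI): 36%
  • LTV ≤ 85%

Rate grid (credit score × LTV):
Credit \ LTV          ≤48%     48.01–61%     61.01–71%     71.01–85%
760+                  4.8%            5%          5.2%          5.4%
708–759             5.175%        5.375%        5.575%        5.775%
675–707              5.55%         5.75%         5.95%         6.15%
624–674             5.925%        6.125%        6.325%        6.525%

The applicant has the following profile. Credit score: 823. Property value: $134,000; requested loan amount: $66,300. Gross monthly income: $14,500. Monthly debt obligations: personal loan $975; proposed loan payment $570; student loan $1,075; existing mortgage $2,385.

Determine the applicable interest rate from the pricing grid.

Credit score 823 ≥ 624; Total monthly debts = (975 + 570 + 1,075 + 2,385) = 5,005. DTI: 5,005 ÷ 14,500 = 34.5%, within the 36% cap
Loan-to-value = 66,300/134,000 = 49.5% — pass (85% max)
Score 823 is in the 760+ band; LTV 49.5% is in the 48.01–61% band → 5%.

5%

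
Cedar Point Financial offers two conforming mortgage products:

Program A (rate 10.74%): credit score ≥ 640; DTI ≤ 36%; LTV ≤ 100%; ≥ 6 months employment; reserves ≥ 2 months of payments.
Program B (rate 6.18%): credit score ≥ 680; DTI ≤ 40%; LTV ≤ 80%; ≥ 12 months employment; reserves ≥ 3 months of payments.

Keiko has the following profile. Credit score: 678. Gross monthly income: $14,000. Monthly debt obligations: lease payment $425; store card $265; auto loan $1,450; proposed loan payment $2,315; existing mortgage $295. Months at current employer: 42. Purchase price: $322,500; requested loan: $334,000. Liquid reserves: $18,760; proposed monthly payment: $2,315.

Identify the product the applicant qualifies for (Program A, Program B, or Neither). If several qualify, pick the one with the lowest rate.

Total debts = (425 + 265 + 1,450 + 2,315 + 295) = 4,750; DTI = 4,750/14,000 = 33.9%.
LTV = 334,000/322,500 = 103.6%.
Reserves = 18,760/2,315 = 8.1 months.
Program A: score 678 ≥ 640; DTI 33.9% ≤ 36%; LTV 103.6% > 100%; employment 42 ≥ 6 mo; reserves 8.1 ≥ 2 mo → does not qualify.
Program B: score 678 < 680; DTI 33.9% ≤ 40%; LTV 103.6% > 80%; employment 42 ≥ 12 mo; reserves 8.1 ≥ 3 mo → does not qualify.

Neither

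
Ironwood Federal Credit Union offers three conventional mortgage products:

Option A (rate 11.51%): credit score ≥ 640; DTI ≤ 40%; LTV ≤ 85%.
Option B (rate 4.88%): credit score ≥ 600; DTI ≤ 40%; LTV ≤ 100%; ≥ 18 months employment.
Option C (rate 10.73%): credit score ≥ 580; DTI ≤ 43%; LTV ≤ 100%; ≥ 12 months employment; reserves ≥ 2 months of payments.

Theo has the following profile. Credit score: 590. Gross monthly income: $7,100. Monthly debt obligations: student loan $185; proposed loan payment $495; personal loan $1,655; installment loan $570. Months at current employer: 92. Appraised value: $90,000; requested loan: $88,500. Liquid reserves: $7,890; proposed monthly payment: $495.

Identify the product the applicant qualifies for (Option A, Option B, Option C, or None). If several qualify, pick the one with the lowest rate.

Option C

Total debts = (185 + 495 + 1,655 + 570) = 2,905; DTI = 2,905/7,100 = 40.9%.
LTV = 88,500/90,000 = 98.3%.
Reserves = 7,890/495 = 15.9 months.
Option A: score 590 < 640; DTI 40.9% > 40%; LTV 98.3% > 85% → does not qualify.
Option B: score 590 < 600; DTI 40.9% > 40%; LTV 98.3% ≤ 100%; employment 92 ≥ 18 mo → does not qualify.
Option C: score 590 ≥ 580; DTI 40.9% ≤ 43%; LTV 98.3% ≤ 100%; employment 92 ≥ 12 mo; reserves 15.9 ≥ 2 mo → qualifies.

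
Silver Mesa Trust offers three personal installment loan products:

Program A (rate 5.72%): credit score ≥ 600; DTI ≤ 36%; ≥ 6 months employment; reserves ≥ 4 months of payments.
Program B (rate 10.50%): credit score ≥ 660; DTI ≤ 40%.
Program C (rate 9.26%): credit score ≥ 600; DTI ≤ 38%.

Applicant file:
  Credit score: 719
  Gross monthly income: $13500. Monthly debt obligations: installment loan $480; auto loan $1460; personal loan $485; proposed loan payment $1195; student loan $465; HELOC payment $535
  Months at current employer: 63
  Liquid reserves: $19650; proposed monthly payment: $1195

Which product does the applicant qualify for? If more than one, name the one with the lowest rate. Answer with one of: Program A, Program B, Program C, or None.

Total debts = (480 + 1,460 + 485 + 1,195 + 465 + 535) = 4,620; DTI = 4,620/13,500 = 34.2%.
Reserves = 19,650/1,195 = 16.4 months.
Program A: score 719 ≥ 600; DTI 34.2% ≤ 36%; employment 63 ≥ 6 mo; reserves 16.4 ≥ 4 mo → qualifies.
Program B: score 719 ≥ 660; DTI 34.2% ≤ 40% → qualifies.
Program C: score 719 ≥ 600; DTI 34.2% ≤ 38% → qualifies.
Qualifying: Program A, Program B, Program C. Lowest rate is 5.72% → Program A.

Program A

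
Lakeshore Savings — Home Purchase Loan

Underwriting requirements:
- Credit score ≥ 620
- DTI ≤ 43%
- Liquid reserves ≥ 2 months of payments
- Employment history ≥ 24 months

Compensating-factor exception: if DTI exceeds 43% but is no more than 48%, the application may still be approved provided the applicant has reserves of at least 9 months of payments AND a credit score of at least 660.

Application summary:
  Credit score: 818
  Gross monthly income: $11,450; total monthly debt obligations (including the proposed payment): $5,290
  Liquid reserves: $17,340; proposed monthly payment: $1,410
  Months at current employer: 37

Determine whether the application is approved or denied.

Approved

Credit score 818 ≥ 620 (meets base)
DTI: 5,290 ÷ 11,450 = 46.2%, over the 43% base limit.
Reserves: 17,340 ÷ 1,410 = 12.3 months (meets 2-month minimum)
Employment 37 ≥ 24 months
46.2% falls in the override range (43%–48%), so the compensating-factor test applies.
Override check — reserves: 12.3 mo (ok); score: 818 (ok).
Both compensating conditions met → exception applies.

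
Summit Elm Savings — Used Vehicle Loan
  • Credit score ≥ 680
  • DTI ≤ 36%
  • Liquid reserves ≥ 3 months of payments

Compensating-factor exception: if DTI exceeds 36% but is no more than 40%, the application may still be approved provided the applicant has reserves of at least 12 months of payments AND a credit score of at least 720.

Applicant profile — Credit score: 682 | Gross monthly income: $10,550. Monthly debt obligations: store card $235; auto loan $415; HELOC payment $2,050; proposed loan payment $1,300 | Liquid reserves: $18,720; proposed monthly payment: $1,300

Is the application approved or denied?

Credit score 682 ≥ 680 (meets base)
Total debts = (235 + 415 + 2,050 + 1,300) = 4,000. DTI: 4,000 ÷ 10,550 = 37.9%, over the 36% base limit.
Liquid reserves cover 18,720/1,300 = 14.4 months — ≥ 3 required
DTI 37.9% is within the 36%–40% exception band; checking compensating factors.
Override check — reserves: 14.4 mo (ok); score: 682 (below 720).
Compensating-factor requirement not fully met.

Denied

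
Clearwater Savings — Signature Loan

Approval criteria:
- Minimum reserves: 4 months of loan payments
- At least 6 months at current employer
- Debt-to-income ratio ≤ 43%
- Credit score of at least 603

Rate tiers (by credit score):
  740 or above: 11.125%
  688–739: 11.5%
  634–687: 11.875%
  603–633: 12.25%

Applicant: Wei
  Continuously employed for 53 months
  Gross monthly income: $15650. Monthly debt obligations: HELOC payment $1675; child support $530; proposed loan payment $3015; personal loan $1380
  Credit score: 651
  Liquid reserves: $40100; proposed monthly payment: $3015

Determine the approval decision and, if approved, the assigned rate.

Credit score 651 ≥ 603 (meets minimum)
Total monthly debts = (1,675 + 530 + 3,015 + 1,380) = 6,600. DTI = 6,600/15,650 = 42.2% ≤ 43%
Employment 53 ≥ 6 months
Liquid reserves cover 40,100/3,015 = 13.3 months — ≥ 4 required
All requirements met. Score 651 falls in the 634–687 tier → 11.875%.

Approved at 11.875%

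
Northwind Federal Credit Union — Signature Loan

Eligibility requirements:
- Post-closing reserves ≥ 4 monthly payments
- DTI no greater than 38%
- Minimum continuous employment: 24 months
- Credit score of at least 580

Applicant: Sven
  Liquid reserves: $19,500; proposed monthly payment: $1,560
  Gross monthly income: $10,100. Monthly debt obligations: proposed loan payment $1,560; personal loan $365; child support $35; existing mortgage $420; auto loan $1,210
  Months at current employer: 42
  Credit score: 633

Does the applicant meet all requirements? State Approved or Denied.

Liquid reserves cover 19,500/1,560 = 12.5 months — ≥ 4 required
Total monthly debts = (1,560 + 365 + 35 + 420 + 1,210) = 3,590. DTI = 3,590/10,100 = 35.5% ≤ 38%
Employment 42 ≥ 24 months
Credit score 633 ≥ 580 (meets)
All criteria satisfied.

Approved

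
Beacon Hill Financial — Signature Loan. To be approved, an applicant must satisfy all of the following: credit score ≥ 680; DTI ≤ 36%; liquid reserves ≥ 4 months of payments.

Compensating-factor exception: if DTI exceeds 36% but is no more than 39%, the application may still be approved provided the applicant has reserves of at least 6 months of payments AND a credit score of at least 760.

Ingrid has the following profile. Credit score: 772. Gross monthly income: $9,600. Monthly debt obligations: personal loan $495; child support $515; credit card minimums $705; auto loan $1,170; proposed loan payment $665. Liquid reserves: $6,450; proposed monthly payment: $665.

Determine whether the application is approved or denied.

Approved

Credit score 772 ≥ 680 (meets base)
Total debts = (495 + 515 + 705 + 1,170 + 665) = 3,550. DTI = 3,550/9,600 = 37% > 36% — standard DTI limit exceeded.
Liquid reserves cover 6,450/665 = 9.7 months — ≥ 4 required
37% falls in the override range (36%–39%), so the compensating-factor test applies.
Override check — reserves: 9.7 mo (ok); score: 772 (ok).
Both compensating conditions met → exception applies.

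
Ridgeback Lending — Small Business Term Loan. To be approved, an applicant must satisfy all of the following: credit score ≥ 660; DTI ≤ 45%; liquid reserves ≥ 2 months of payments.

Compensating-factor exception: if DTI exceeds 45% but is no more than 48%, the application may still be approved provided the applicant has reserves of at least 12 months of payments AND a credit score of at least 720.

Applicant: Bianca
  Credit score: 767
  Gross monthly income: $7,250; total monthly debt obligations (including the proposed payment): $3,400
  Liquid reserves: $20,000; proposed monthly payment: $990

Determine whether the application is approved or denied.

Credit score 767 ≥ 660 (meets base)
DTI = 3,400/7,250 = 46.9% > 45% — standard DTI limit exceeded.
Liquid reserves cover 20,000/990 = 20.2 months — ≥ 2 required
DTI 46.9% is within the 45%–48% exception band; checking compensating factors.
Reserves 20.2 ≥ 12 months; credit score 767 ≥ 720.
Both compensating conditions met → exception applies.

Approved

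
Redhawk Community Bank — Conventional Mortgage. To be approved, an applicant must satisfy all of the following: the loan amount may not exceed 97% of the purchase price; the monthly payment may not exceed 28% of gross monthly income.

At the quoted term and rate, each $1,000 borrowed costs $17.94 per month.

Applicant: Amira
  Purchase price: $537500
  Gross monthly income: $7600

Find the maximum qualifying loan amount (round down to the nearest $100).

Payment cap: 28% × $7,600 = $2,128/month.
At $17.94 per $1,000, that supports 2,128/17.94 × 1,000 ≈ $118,617 → $118,600.
LTV cap: 97% × $537,500 = $521,375 → $521,300.
Binding constraint: payment-to-income.

$118,600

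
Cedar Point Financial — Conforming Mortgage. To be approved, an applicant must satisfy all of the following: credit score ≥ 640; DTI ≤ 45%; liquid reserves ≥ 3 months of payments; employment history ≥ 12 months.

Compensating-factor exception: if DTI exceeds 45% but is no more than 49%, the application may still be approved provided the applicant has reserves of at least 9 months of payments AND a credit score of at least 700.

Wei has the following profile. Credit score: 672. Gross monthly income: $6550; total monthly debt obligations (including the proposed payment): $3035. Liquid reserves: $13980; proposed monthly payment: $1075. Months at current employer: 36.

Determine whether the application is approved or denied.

Credit score 672 ≥ 640 (meets base)
DTI = 3,035/6,550 = 46.3% > 45% — standard DTI limit exceeded.
Reserves: 13,980 ÷ 1,075 = 13.0 months (meets 3-month minimum)
Employment 36 ≥ 12 months
DTI 46.3% is within the 45%–49% exception band; checking compensating factors.
Override check — reserves: 13.0 mo (ok); score: 672 (below 700).
Compensating-factor requirement not fully met.

Denied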